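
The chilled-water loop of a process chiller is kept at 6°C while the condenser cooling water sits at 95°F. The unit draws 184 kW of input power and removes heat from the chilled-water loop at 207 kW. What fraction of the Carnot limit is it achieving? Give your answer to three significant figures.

0.117

COP_actual = Q̇_C/Ẇ = 207.0/184.0 = 1.125.
In absolute terms T_C = 279.15 K and T_H = 308.15 K, so ΔT = 29.00 K.
COP_Carnot = T_C/ΔT = 279.15/29.00 = 9.626.
η_II = COP_actual/COP_Carnot = 1.125/9.626 = 0.1169.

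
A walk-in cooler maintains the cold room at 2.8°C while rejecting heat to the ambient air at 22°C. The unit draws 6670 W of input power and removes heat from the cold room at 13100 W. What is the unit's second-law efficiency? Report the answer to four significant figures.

COP_actual = Q̇_C/Ẇ = 13100/6670 = 1.964.
In absolute terms T_C = 275.95 K and T_H = 295.15 K, so ΔT = 19.20 K.
COP_Carnot = T_C/ΔT = 275.95/19.20 = 14.37.
η_II = COP_actual/COP_Carnot = 1.964/14.37 = 0.1367.

0.1367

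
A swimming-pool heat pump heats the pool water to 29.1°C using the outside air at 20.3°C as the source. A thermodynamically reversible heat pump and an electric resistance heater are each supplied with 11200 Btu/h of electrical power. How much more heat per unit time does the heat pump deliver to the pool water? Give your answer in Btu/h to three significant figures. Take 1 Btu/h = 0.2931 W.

In absolute terms T_C = 293.45 K and T_H = 302.25 K, so ΔT = 8.800 K.
COP_Carnot = T_H/ΔT = 302.25/8.800 = 34.35.
The heat pump delivers Q̇_H = COP × Ẇ = 384700 Btu/h; the resistance heater delivers Ẇ = 11200 Btu/h.
Extra = (COP − 1)·Ẇ = 373500 Btu/h.

373000 Btu/h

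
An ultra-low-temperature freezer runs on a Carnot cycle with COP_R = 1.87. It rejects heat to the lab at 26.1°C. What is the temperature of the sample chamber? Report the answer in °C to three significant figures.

For a Carnot refrigerator COP_R = T_C/(T_H − T_C), so T_C = COP·T_H/(1 + COP).
With T_H = 299.25 K, T_C = 1.87 × 299.25/2.870 = 194.98 K.
Converting, 194.98 K = -78.17°C.

-78.2 °C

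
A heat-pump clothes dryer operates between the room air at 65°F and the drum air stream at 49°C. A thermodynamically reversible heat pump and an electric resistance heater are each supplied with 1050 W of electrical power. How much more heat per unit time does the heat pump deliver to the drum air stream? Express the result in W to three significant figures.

In absolute terms T_C = 291.48 K and T_H = 322.15 K, so ΔT = 30.67 K.
COP_Carnot = T_H/ΔT = 322.15/30.67 = 10.50.
The heat pump delivers Q̇_H = COP × Ẇ = 11030 W; the resistance heater delivers Ẇ = 1050 W.
Extra = (COP − 1)·Ẇ = 9980 W.

9980 W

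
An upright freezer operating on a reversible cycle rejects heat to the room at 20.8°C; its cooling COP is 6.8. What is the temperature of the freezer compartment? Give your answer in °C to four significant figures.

For a Carnot refrigerator COP_R = T_C/(T_H − T_C), so T_C = COP·T_H/(1 + COP).
With T_H = 293.95 K, T_C = 6.8 × 293.95/7.800 = 256.26 K.
Converting, 256.26 K = -16.89°C.

-16.89 °C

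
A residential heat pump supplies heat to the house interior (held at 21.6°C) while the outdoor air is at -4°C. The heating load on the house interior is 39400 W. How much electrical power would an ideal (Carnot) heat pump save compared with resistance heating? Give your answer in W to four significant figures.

35980 W

In absolute terms T_C = 269.15 K and T_H = 294.75 K, so ΔT = 25.60 K.
COP_Carnot = T_H/ΔT = 294.75/25.60 = 11.51.
Resistance heating needs Ẇ_res = Q̇_H = 39400 W; the reversible heat pump needs only Ẇ_hp = Q̇_H/COP = 3422 W.
Saving = 39400 − 3422 = 35980 W.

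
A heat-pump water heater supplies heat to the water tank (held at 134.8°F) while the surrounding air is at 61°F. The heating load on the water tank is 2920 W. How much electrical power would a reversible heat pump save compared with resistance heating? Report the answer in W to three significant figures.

2560 W

In absolute terms T_C = 289.26 K and T_H = 330.26 K, so ΔT = 41.00 K.
COP_Carnot = T_H/ΔT = 330.26/41.00 = 8.055.
Resistance heating needs Ẇ_res = Q̇_H = 2920 W; the reversible heat pump needs only Ẇ_hp = Q̇_H/COP = 362.5 W.
Saving = 2920 − 362.5 = 2557 W.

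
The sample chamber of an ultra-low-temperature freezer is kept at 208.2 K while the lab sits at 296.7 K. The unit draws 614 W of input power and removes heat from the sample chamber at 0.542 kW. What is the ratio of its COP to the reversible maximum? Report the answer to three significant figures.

Converting, Q̇_C = 0.5420 kW = 542.0 W, so COP_actual = Q̇_C/Ẇ = 542.0/614.0 = 0.8827.
The reservoir spacing is ΔT = 296.7 − 208.2 = 88.50 K.
COP_Carnot = T_C/ΔT = 208.20/88.50 = 2.353.
η_II = COP_actual/COP_Carnot = 0.8827/2.353 = 0.3752.

0.375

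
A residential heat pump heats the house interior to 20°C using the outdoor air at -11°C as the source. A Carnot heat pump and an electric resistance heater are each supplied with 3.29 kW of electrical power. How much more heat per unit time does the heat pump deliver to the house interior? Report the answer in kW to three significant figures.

27.8 kW

In absolute terms T_C = 262.15 K and T_H = 293.15 K, so ΔT = 31.00 K.
COP_Carnot = T_H/ΔT = 293.15/31.00 = 9.456.
The heat pump delivers Q̇_H = COP × Ẇ = 31.11 kW; the resistance heater delivers Ẇ = 3.290 kW.
Extra = (COP − 1)·Ẇ = 27.82 kW.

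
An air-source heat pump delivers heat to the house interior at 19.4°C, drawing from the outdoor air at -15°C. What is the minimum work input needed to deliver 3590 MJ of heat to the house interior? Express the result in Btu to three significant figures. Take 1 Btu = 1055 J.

400000 Btu

In absolute terms T_C = 258.15 K and T_H = 292.55 K, so ΔT = 34.40 K.
The reversible limit is COP_HP = T_H/ΔT = 8.504, so W_min = Q_H/COP = Q_H·ΔT/T_H.
W_min = 3590 × 34.40/292.55 = 422.1 MJ = 400100 Btu.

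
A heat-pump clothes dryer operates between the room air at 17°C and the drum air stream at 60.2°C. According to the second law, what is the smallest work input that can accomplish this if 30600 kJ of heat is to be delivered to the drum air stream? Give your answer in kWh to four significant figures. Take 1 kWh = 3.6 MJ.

1.102 kWh

In absolute terms T_C = 290.15 K and T_H = 333.35 K, so ΔT = 43.20 K.
The reversible limit is COP_HP = T_H/ΔT = 7.716, so W_min = Q_H/COP = Q_H·ΔT/T_H.
W_min = 30600 × 43.20/333.35 = 3966 kJ = 1.102 kWh.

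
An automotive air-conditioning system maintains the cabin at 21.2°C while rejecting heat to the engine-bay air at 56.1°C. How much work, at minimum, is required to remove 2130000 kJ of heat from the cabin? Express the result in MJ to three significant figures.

253 MJ

In absolute terms T_C = 294.35 K and T_H = 329.25 K, so ΔT = 34.90 K.
The reversible limit is COP_R = T_C/ΔT = 8.434, so W_min = Q_C/COP = Q_C·ΔT/T_C.
W_min = 2130000 × 34.90/294.35 = 252500 kJ = 252.5 MJ.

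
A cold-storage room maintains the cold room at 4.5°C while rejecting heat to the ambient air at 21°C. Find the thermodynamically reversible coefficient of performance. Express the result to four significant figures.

16.83

In absolute terms T_C = 277.65 K and T_H = 294.15 K, so ΔT = 16.50 K.
For a reversible cycle, COP_Carnot = T_C/ΔT = 277.65/16.50 = 16.83.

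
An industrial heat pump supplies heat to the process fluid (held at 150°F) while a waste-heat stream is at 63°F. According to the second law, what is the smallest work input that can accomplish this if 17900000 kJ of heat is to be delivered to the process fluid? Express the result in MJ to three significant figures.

2550 MJ

In absolute terms T_C = 290.37 K and T_H = 338.71 K, so ΔT = 48.33 K.
The reversible limit is COP_HP = T_H/ΔT = 7.008, so W_min = Q_H/COP = Q_H·ΔT/T_H.
W_min = 17900000 × 48.33/338.71 = 2554000 kJ = 2554 MJ.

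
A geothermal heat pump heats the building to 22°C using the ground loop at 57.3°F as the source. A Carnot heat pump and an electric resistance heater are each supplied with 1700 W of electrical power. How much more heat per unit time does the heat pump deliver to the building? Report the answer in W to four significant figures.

61460 W

In absolute terms T_C = 287.21 K and T_H = 295.15 K, so ΔT = 7.944 K.
COP_Carnot = T_H/ΔT = 295.15/7.944 = 37.15.
The heat pump delivers Q̇_H = COP × Ẇ = 63160 W; the resistance heater delivers Ẇ = 1700 W.
Extra = (COP − 1)·Ẇ = 61460 W.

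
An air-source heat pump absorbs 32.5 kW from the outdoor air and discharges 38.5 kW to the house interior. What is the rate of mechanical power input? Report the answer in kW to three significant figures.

For a cyclic device the first law requires Q̇_H = Q̇_C + Ẇ.
Ẇ = Q̇_H − Q̇_C = 6.000 kW.

6.00 kW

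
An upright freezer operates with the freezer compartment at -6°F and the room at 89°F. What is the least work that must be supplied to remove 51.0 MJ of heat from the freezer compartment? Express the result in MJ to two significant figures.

11 MJ

In absolute terms T_C = 252.04 K and T_H = 304.82 K, so ΔT = 52.78 K.
The reversible limit is COP_R = T_C/ΔT = 4.775, so W_min = Q_C/COP = Q_C·ΔT/T_C.
W_min = 51.00 × 52.78/252.04 = 10.68 MJ.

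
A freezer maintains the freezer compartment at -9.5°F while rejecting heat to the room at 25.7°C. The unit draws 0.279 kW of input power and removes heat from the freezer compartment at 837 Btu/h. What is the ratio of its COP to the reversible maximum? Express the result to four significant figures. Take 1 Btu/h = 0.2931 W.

0.1714

Converting, Q̇_C = 837.0 Btu/h = 0.2453 kW, so COP_actual = Q̇_C/Ẇ = 0.2453/0.2790 = 0.8793.
In absolute terms T_C = 250.09 K and T_H = 298.85 K, so ΔT = 48.76 K.
COP_Carnot = T_C/ΔT = 250.09/48.76 = 5.130.
η_II = COP_actual/COP_Carnot = 0.8793/5.130 = 0.1714.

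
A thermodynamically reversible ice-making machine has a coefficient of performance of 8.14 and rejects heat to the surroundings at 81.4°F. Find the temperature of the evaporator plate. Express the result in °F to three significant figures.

For a Carnot refrigerator COP_R = T_C/(T_H − T_C), so T_C = COP·T_H/(1 + COP).
With T_H = 300.59 K, T_C = 8.14 × 300.59/9.140 = 267.71 K.
Converting, 267.71 K = 22.20°F.

22.2 °F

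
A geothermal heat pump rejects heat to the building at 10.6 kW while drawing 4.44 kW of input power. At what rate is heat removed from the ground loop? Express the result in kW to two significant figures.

For a cyclic device the first law requires Q̇_H = Q̇_C + Ẇ.
Q̇_C = Q̇_H − Ẇ = 6.160 kW.

6.2 kW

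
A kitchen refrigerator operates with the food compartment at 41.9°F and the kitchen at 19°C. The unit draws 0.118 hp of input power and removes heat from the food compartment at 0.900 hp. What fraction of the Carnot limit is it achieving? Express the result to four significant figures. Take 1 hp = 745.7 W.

0.3695

COP_actual = Q̇_C/Ẇ = 0.9000/0.1180 = 7.627.
In absolute terms T_C = 278.65 K and T_H = 292.15 K, so ΔT = 13.50 K.
COP_Carnot = T_C/ΔT = 278.65/13.50 = 20.64.
η_II = COP_actual/COP_Carnot = 7.627/20.64 = 0.3695.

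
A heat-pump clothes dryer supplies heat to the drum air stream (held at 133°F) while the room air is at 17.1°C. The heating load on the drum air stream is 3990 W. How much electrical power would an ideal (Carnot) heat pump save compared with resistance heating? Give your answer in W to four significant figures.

In absolute terms T_C = 290.25 K and T_H = 329.26 K, so ΔT = 39.01 K.
COP_Carnot = T_H/ΔT = 329.26/39.01 = 8.440.
Resistance heating needs Ẇ_res = Q̇_H = 3990 W; the reversible heat pump needs only Ẇ_hp = Q̇_H/COP = 472.7 W.
Saving = 3990 − 472.7 = 3517 W.

3517 W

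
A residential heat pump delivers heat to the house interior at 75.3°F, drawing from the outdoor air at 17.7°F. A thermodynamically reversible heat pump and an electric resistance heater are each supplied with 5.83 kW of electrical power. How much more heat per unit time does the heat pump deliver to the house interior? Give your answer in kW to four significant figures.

In absolute terms T_C = 265.21 K and T_H = 297.21 K, so ΔT = 32.00 K.
COP_Carnot = T_H/ΔT = 297.21/32.00 = 9.288.
The heat pump delivers Q̇_H = COP × Ẇ = 54.15 kW; the resistance heater delivers Ẇ = 5.830 kW.
Extra = (COP − 1)·Ẇ = 48.32 kW.

48.32 kW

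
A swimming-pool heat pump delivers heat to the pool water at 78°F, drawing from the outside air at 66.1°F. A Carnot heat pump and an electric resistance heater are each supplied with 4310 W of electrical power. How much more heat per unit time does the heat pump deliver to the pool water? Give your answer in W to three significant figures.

In absolute terms T_C = 292.09 K and T_H = 298.71 K, so ΔT = 6.611 K.
COP_Carnot = T_H/ΔT = 298.71/6.611 = 45.18.
The heat pump delivers Q̇_H = COP × Ẇ = 194700 W; the resistance heater delivers Ẇ = 4310 W.
Extra = (COP − 1)·Ẇ = 190400 W.

190000 W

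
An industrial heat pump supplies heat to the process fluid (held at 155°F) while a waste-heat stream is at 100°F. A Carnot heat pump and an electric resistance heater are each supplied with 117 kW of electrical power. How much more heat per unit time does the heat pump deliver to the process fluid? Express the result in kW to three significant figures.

1190 kW

In absolute terms T_C = 310.93 K and T_H = 341.48 K, so ΔT = 30.56 K.
COP_Carnot = T_H/ΔT = 341.48/30.56 = 11.18.
The heat pump delivers Q̇_H = COP × Ẇ = 1308 kW; the resistance heater delivers Ẇ = 117.0 kW.
Extra = (COP − 1)·Ẇ = 1191 kW.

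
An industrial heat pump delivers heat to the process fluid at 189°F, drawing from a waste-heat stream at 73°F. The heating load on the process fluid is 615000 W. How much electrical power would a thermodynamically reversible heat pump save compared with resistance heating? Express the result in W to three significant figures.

In absolute terms T_C = 295.93 K and T_H = 360.37 K, so ΔT = 64.44 K.
COP_Carnot = T_H/ΔT = 360.37/64.44 = 5.592.
Resistance heating needs Ẇ_res = Q̇_H = 615000 W; the reversible heat pump needs only Ẇ_hp = Q̇_H/COP = 110000 W.
Saving = 615000 − 110000 = 505000 W.

505000 W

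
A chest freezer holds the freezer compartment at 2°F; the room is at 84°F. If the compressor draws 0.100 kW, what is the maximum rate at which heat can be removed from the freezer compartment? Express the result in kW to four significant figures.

In absolute terms T_C = 256.48 K and T_H = 302.04 K, so ΔT = 45.56 K.
COP_Carnot = T_C/ΔT = 256.48/45.56 = 5.630.
Q̇_max = COP_Carnot × Ẇ = 5.630 × 0.1000 kW = 0.5630 kW.

0.5630 kW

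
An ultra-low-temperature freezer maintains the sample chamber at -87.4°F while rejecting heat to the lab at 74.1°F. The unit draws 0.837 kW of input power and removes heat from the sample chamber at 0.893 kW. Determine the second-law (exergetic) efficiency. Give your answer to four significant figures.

0.4629

COP_actual = Q̇_C/Ẇ = 0.8930/0.8370 = 1.067.
In absolute terms T_C = 206.82 K and T_H = 296.54 K, so ΔT = 89.72 K.
COP_Carnot = T_C/ΔT = 206.82/89.72 = 2.305.
η_II = COP_actual/COP_Carnot = 1.067/2.305 = 0.4629.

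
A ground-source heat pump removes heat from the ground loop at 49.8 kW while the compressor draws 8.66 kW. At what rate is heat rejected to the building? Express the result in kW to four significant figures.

58.46 kW

For a cyclic device the first law requires Q̇_H = Q̇_C + Ẇ.
Q̇_H = Q̇_C + Ẇ = 58.46 kW.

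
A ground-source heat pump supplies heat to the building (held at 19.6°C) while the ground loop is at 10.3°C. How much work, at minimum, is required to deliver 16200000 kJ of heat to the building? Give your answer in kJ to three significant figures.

In absolute terms T_C = 283.45 K and T_H = 292.75 K, so ΔT = 9.300 K.
The reversible limit is COP_HP = T_H/ΔT = 31.48, so W_min = Q_H/COP = Q_H·ΔT/T_H.
W_min = 16200000 × 9.300/292.75 = 514600 kJ.

515000 kJ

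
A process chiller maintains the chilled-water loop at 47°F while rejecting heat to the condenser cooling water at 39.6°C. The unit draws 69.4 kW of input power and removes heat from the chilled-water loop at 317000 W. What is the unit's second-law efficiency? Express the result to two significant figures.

Converting, Q̇_C = 317000 W = 317.0 kW, so COP_actual = Q̇_C/Ẇ = 317.0/69.40 = 4.568.
In absolute terms T_C = 281.48 K and T_H = 312.75 K, so ΔT = 31.27 K.
COP_Carnot = T_C/ΔT = 281.48/31.27 = 9.003.
η_II = COP_actual/COP_Carnot = 4.568/9.003 = 0.5074.

0.51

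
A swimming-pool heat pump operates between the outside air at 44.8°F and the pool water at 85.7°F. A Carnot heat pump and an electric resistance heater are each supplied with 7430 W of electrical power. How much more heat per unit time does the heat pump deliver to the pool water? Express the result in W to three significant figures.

91600 W

In absolute terms T_C = 280.26 K and T_H = 302.98 K, so ΔT = 22.72 K.
COP_Carnot = T_H/ΔT = 302.98/22.72 = 13.33.
The heat pump delivers Q̇_H = COP × Ẇ = 99070 W; the resistance heater delivers Ẇ = 7430 W.
Extra = (COP − 1)·Ẇ = 91640 W.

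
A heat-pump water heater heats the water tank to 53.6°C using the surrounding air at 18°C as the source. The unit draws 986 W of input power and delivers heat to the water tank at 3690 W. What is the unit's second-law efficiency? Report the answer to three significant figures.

0.408

COP_actual = Q̇_H/Ẇ = 3690/986.0 = 3.742.
In absolute terms T_C = 291.15 K and T_H = 326.75 K, so ΔT = 35.60 K.
COP_Carnot = T_H/ΔT = 326.75/35.60 = 9.178.
η_II = COP_actual/COP_Carnot = 3.742/9.178 = 0.4077.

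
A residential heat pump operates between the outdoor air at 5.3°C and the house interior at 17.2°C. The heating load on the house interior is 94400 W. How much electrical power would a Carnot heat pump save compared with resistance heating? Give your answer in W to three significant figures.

In absolute terms T_C = 278.45 K and T_H = 290.35 K, so ΔT = 11.90 K.
COP_Carnot = T_H/ΔT = 290.35/11.90 = 24.40.
Resistance heating needs Ẇ_res = Q̇_H = 94400 W; the reversible heat pump needs only Ẇ_hp = Q̇_H/COP = 3869 W.
Saving = 94400 − 3869 = 90530 W.

90500 W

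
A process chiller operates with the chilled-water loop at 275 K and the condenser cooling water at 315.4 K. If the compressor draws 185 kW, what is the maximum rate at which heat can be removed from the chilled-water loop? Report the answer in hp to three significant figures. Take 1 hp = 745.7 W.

The reservoir spacing is ΔT = 315.4 − 275 = 40.40 K.
COP_Carnot = T_C/ΔT = 275.00/40.40 = 6.807.
Q̇_max = COP_Carnot × Ẇ = 6.807 × 185.0 kW = 1259 kW = 1689 hp.

1690 hp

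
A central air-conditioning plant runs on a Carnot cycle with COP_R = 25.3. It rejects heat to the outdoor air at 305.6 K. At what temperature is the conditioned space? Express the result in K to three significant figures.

For a Carnot refrigerator COP_R = T_C/(T_H − T_C), so T_C = COP·T_H/(1 + COP).
With T_H = 305.60 K, T_C = 25.3 × 305.60/26.30 = 293.98 K.

294 K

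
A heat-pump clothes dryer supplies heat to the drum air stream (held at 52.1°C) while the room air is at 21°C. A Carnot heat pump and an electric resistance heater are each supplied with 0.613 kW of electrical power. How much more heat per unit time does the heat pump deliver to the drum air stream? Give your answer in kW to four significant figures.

In absolute terms T_C = 294.15 K and T_H = 325.25 K, so ΔT = 31.10 K.
COP_Carnot = T_H/ΔT = 325.25/31.10 = 10.46.
The heat pump delivers Q̇_H = COP × Ẇ = 6.411 kW; the resistance heater delivers Ẇ = 0.6130 kW.
Extra = (COP − 1)·Ẇ = 5.798 kW.

5.798 kW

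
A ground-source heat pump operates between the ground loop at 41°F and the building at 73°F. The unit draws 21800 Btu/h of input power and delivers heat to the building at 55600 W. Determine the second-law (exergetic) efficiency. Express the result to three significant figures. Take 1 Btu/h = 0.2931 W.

0.523

Converting, Q̇_H = 55600 W = 189700 Btu/h, so COP_actual = Q̇_H/Ẇ = 189700/21800 = 8.702.
In absolute terms T_C = 278.15 K and T_H = 295.93 K, so ΔT = 17.78 K.
COP_Carnot = T_H/ΔT = 295.93/17.78 = 16.65.
η_II = COP_actual/COP_Carnot = 8.702/16.65 = 0.5228.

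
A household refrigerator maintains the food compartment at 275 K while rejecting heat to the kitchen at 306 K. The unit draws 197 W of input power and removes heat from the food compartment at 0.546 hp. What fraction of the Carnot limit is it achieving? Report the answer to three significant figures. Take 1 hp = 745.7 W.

Converting, Q̇_C = 0.5460 hp = 407.2 W, so COP_actual = Q̇_C/Ẇ = 407.2/197.0 = 2.067.
The reservoir spacing is ΔT = 306 − 275 = 31.00 K.
COP_Carnot = T_C/ΔT = 275.00/31.00 = 8.871.
η_II = COP_actual/COP_Carnot = 2.067/8.871 = 0.2330.

0.233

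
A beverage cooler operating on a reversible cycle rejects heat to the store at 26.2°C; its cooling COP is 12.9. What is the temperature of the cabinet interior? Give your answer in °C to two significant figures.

For a Carnot refrigerator COP_R = T_C/(T_H − T_C), so T_C = COP·T_H/(1 + COP).
With T_H = 299.35 K, T_C = 12.9 × 299.35/13.90 = 277.81 K.
Converting, 277.81 K = 4.66°C.

4.7 °C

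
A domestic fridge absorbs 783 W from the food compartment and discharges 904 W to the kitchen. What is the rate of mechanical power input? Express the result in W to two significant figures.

For a cyclic device the first law requires Q̇_H = Q̇_C + Ẇ.
Ẇ = Q̇_H − Q̇_C = 121.0 W.

120 W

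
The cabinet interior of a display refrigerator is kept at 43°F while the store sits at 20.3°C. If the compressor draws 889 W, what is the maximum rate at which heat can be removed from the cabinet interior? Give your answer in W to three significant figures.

17500 W

In absolute terms T_C = 279.26 K and T_H = 293.45 K, so ΔT = 14.19 K.
COP_Carnot = T_C/ΔT = 279.26/14.19 = 19.68.
Q̇_max = COP_Carnot × Ẇ = 19.68 × 889.0 W = 17500 W.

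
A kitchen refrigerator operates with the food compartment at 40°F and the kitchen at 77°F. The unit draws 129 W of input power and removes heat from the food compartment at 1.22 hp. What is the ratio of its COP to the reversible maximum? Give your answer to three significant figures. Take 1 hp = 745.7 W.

0.522

Converting, Q̇_C = 1.220 hp = 909.8 W, so COP_actual = Q̇_C/Ẇ = 909.8/129.0 = 7.052.
In absolute terms T_C = 277.59 K and T_H = 298.15 K, so ΔT = 20.56 K.
COP_Carnot = T_C/ΔT = 277.59/20.56 = 13.50.
η_II = COP_actual/COP_Carnot = 7.052/13.50 = 0.5222.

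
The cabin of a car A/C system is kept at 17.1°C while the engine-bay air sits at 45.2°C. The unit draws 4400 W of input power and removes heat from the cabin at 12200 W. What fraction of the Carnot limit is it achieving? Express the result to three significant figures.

COP_actual = Q̇_C/Ẇ = 12200/4400 = 2.773.
In absolute terms T_C = 290.25 K and T_H = 318.35 K, so ΔT = 28.10 K.
COP_Carnot = T_C/ΔT = 290.25/28.10 = 10.33.
η_II = COP_actual/COP_Carnot = 2.773/10.33 = 0.2684.

0.268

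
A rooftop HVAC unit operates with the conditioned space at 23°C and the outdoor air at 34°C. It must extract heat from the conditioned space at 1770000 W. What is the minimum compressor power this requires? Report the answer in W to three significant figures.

In absolute terms T_C = 296.15 K and T_H = 307.15 K, so ΔT = 11.00 K.
COP_Carnot = T_C/ΔT = 296.15/11.00 = 26.92.
Ẇ_min = Q̇/COP_Carnot = 1770000/26.92 = 65740 W.

65700 W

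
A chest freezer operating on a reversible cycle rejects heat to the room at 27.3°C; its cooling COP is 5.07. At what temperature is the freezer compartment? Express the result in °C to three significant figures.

-22.2 °C

For a Carnot refrigerator COP_R = T_C/(T_H − T_C), so T_C = COP·T_H/(1 + COP).
With T_H = 300.45 K, T_C = 5.07 × 300.45/6.070 = 250.95 K.
Converting, 250.95 K = -22.20°C.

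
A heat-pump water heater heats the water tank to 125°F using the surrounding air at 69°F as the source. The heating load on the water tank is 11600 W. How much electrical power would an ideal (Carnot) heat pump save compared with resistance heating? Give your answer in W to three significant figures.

In absolute terms T_C = 293.71 K and T_H = 324.82 K, so ΔT = 31.11 K.
COP_Carnot = T_H/ΔT = 324.82/31.11 = 10.44.
Resistance heating needs Ẇ_res = Q̇_H = 11600 W; the reversible heat pump needs only Ẇ_hp = Q̇_H/COP = 1111 W.
Saving = 11600 − 1111 = 10490 W.

10500 W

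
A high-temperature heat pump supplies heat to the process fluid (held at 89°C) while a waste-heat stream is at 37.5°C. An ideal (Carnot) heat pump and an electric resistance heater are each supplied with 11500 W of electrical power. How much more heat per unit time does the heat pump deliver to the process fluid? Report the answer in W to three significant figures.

69400 W

In absolute terms T_C = 310.65 K and T_H = 362.15 K, so ΔT = 51.50 K.
COP_Carnot = T_H/ΔT = 362.15/51.50 = 7.032.
The heat pump delivers Q̇_H = COP × Ẇ = 80870 W; the resistance heater delivers Ẇ = 11500 W.
Extra = (COP − 1)·Ẇ = 69370 W.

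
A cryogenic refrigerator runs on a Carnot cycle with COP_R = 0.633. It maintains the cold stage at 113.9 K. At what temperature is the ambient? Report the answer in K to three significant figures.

294 K

COP_R = T_C/(T_H − T_C) gives T_H − T_C = T_C/COP.
With T_C = 113.90 K, T_H = 113.90 × (1 + 1/0.633) = 293.84 K.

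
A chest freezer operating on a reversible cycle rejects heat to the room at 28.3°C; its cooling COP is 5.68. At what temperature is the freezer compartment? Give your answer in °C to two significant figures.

-17 °C

For a Carnot refrigerator COP_R = T_C/(T_H − T_C), so T_C = COP·T_H/(1 + COP).
With T_H = 301.45 K, T_C = 5.68 × 301.45/6.680 = 256.32 K.
Converting, 256.32 K = -16.83°C.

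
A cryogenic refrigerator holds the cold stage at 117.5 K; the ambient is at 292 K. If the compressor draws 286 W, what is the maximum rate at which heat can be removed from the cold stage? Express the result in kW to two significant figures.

The reservoir spacing is ΔT = 292 − 117.5 = 174.5 K.
COP_Carnot = T_C/ΔT = 117.50/174.5 = 0.6734.
Q̇_max = COP_Carnot × Ẇ = 0.6734 × 286.0 W = 192.6 W = 0.1926 kW.

0.19 kW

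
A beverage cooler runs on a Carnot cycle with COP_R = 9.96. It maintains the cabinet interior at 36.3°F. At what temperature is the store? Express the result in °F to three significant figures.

86.1 °F

COP_R = T_C/(T_H − T_C) gives T_H − T_C = T_C/COP.
With T_C = 275.54 K, T_H = 275.54 × (1 + 1/9.96) = 303.20 K.
Converting, 303.20 K = 86.10°F.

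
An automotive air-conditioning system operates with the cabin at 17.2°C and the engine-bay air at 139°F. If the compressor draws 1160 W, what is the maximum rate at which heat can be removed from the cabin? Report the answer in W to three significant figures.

7970 W

In absolute terms T_C = 290.35 K and T_H = 332.59 K, so ΔT = 42.24 K.
COP_Carnot = T_C/ΔT = 290.35/42.24 = 6.873.
Q̇_max = COP_Carnot × Ẇ = 6.873 × 1160 W = 7973 W.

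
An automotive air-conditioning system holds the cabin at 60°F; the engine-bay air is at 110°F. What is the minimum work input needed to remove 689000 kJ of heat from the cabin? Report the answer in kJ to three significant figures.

In absolute terms T_C = 288.71 K and T_H = 316.48 K, so ΔT = 27.78 K.
The reversible limit is COP_R = T_C/ΔT = 10.39, so W_min = Q_C/COP = Q_C·ΔT/T_C.
W_min = 689000 × 27.78/288.71 = 66290 kJ.

66300 kJ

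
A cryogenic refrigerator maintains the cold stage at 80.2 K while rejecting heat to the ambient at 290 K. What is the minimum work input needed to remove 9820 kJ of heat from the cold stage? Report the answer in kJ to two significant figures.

26000 kJ

The reservoir spacing is ΔT = 290 − 80.2 = 209.8 K.
The reversible limit is COP_R = T_C/ΔT = 0.3823, so W_min = Q_C/COP = Q_C·ΔT/T_C.
W_min = 9820 × 209.8/80.20 = 25690 kJ.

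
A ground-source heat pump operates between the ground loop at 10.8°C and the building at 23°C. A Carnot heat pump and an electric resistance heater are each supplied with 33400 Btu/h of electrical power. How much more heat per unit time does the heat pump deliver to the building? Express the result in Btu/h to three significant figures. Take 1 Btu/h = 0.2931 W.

777000 Btu/h

In absolute terms T_C = 283.95 K and T_H = 296.15 K, so ΔT = 12.20 K.
COP_Carnot = T_H/ΔT = 296.15/12.20 = 24.27.
The heat pump delivers Q̇_H = COP × Ẇ = 810800 Btu/h; the resistance heater delivers Ẇ = 33400 Btu/h.
Extra = (COP − 1)·Ẇ = 777400 Btu/h.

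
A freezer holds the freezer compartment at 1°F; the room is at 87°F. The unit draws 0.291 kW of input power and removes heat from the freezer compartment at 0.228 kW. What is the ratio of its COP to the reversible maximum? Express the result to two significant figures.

COP_actual = Q̇_C/Ẇ = 0.2280/0.2910 = 0.7835.
In absolute terms T_C = 255.93 K and T_H = 303.71 K, so ΔT = 47.78 K.
COP_Carnot = T_C/ΔT = 255.93/47.78 = 5.357.
η_II = COP_actual/COP_Carnot = 0.7835/5.357 = 0.1463.

0.15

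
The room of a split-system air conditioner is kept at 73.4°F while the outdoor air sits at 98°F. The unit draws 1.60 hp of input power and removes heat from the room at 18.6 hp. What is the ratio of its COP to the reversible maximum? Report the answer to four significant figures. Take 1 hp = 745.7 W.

COP_actual = Q̇_C/Ẇ = 18.60/1.600 = 11.63.
In absolute terms T_C = 296.15 K and T_H = 309.82 K, so ΔT = 13.67 K.
COP_Carnot = T_C/ΔT = 296.15/13.67 = 21.67.
η_II = COP_actual/COP_Carnot = 11.63/21.67 = 0.5365.

0.5365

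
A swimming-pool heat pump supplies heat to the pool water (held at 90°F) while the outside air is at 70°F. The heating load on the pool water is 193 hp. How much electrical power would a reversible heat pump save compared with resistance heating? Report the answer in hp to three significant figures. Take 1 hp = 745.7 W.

186 hp

In absolute terms T_C = 294.26 K and T_H = 305.37 K, so ΔT = 11.11 K.
COP_Carnot = T_H/ΔT = 305.37/11.11 = 27.48.
Resistance heating needs Ẇ_res = Q̇_H = 193.0 hp; the reversible heat pump needs only Ẇ_hp = Q̇_H/COP = 7.022 hp.
Saving = 193.0 − 7.022 = 186.0 hp.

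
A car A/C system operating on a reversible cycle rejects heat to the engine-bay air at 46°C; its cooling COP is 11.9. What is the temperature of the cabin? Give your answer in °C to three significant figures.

For a Carnot refrigerator COP_R = T_C/(T_H − T_C), so T_C = COP·T_H/(1 + COP).
With T_H = 319.15 K, T_C = 11.9 × 319.15/12.90 = 294.41 K.
Converting, 294.41 K = 21.26°C.

21.3 °C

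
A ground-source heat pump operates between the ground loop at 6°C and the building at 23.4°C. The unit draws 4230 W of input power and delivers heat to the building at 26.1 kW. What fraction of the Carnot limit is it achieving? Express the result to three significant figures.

0.362

Converting, Q̇_H = 26.10 kW = 26100 W, so COP_actual = Q̇_H/Ẇ = 26100/4230 = 6.170.
In absolute terms T_C = 279.15 K and T_H = 296.55 K, so ΔT = 17.40 K.
COP_Carnot = T_H/ΔT = 296.55/17.40 = 17.04.
η_II = COP_actual/COP_Carnot = 6.170/17.04 = 0.3620.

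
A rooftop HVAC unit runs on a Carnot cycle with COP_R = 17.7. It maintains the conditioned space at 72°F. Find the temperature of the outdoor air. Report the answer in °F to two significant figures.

100 °F

COP_R = T_C/(T_H − T_C) gives T_H − T_C = T_C/COP.
With T_C = 295.37 K, T_H = 295.37 × (1 + 1/17.7) = 312.06 K.
Converting, 312.06 K = 102.04°F.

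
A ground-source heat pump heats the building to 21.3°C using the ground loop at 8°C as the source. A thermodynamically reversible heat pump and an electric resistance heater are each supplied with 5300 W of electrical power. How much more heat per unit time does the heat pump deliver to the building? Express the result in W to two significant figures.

110000 W

In absolute terms T_C = 281.15 K and T_H = 294.45 K, so ΔT = 13.30 K.
COP_Carnot = T_H/ΔT = 294.45/13.30 = 22.14.
The heat pump delivers Q̇_H = COP × Ẇ = 117300 W; the resistance heater delivers Ẇ = 5300 W.
Extra = (COP − 1)·Ẇ = 112000 W.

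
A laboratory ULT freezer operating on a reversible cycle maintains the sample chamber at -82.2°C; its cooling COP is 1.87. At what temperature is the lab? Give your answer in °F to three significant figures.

67.8 °F

COP_R = T_C/(T_H − T_C) gives T_H − T_C = T_C/COP.
With T_C = 190.95 K, T_H = 190.95 × (1 + 1/1.87) = 293.06 K.
Converting, 293.06 K = 67.84°F.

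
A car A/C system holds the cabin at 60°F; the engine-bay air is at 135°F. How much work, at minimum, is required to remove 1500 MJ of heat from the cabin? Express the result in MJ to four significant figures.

In absolute terms T_C = 288.71 K and T_H = 330.37 K, so ΔT = 41.67 K.
The reversible limit is COP_R = T_C/ΔT = 6.929, so W_min = Q_C/COP = Q_C·ΔT/T_C.
W_min = 1500 × 41.67/288.71 = 216.5 MJ.

216.5 MJ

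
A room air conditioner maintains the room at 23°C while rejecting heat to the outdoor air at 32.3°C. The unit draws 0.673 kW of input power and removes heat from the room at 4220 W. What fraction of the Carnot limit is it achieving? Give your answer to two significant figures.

Converting, Q̇_C = 4220 W = 4.220 kW, so COP_actual = Q̇_C/Ẇ = 4.220/0.6730 = 6.270.
In absolute terms T_C = 296.15 K and T_H = 305.45 K, so ΔT = 9.300 K.
COP_Carnot = T_C/ΔT = 296.15/9.300 = 31.84.
η_II = COP_actual/COP_Carnot = 6.270/31.84 = 0.1969.

0.20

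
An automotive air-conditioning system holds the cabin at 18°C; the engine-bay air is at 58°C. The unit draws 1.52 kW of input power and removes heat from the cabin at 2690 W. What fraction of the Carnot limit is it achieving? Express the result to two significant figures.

0.24

Converting, Q̇_C = 2690 W = 2.690 kW, so COP_actual = Q̇_C/Ẇ = 2.690/1.520 = 1.770.
In absolute terms T_C = 291.15 K and T_H = 331.15 K, so ΔT = 40.00 K.
COP_Carnot = T_C/ΔT = 291.15/40.00 = 7.279.
η_II = COP_actual/COP_Carnot = 1.770/7.279 = 0.2431.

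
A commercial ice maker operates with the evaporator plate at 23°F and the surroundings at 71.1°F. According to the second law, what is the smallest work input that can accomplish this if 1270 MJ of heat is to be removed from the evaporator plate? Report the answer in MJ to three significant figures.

127 MJ

In absolute terms T_C = 268.15 K and T_H = 294.87 K, so ΔT = 26.72 K.
The reversible limit is COP_R = T_C/ΔT = 10.03, so W_min = Q_C/COP = Q_C·ΔT/T_C.
W_min = 1270 × 26.72/268.15 = 126.6 MJ.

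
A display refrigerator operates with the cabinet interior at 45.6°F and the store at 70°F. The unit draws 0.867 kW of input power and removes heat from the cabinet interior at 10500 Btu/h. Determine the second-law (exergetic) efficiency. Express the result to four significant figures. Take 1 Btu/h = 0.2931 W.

0.1714

Converting, Q̇_C = 10500 Btu/h = 3.078 kW, so COP_actual = Q̇_C/Ẇ = 3.078/0.8670 = 3.550.
In absolute terms T_C = 280.71 K and T_H = 294.26 K, so ΔT = 13.56 K.
COP_Carnot = T_C/ΔT = 280.71/13.56 = 20.71.
η_II = COP_actual/COP_Carnot = 3.550/20.71 = 0.1714.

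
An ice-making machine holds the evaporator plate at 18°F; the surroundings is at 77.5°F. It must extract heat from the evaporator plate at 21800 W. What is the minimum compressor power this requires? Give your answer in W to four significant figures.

2715 W

In absolute terms T_C = 265.37 K and T_H = 298.43 K, so ΔT = 33.06 K.
COP_Carnot = T_C/ΔT = 265.37/33.06 = 8.028.
Ẇ_min = Q̇/COP_Carnot = 21800/8.028 = 2715 W.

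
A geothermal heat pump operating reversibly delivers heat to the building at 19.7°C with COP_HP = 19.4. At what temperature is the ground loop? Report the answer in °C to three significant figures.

COP_HP = T_H/(T_H − T_C) gives T_H − T_C = T_H/COP.
With T_H = 292.85 K, T_C = 292.85 × (1 − 1/19.4) = 277.75 K.
Converting, 277.75 K = 4.60°C.

4.60 °C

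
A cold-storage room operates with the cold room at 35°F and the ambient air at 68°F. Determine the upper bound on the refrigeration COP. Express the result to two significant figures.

15

In absolute terms T_C = 274.82 K and T_H = 293.15 K, so ΔT = 18.33 K.
For a reversible cycle, COP_Carnot = T_C/ΔT = 274.82/18.33 = 14.99.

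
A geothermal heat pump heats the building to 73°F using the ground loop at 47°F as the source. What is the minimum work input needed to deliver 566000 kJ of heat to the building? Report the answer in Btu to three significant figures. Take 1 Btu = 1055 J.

26200 Btu

In absolute terms T_C = 281.48 K and T_H = 295.93 K, so ΔT = 14.44 K.
The reversible limit is COP_HP = T_H/ΔT = 20.49, so W_min = Q_H/COP = Q_H·ΔT/T_H.
W_min = 566000 × 14.44/295.93 = 27630 kJ = 26190 Btu.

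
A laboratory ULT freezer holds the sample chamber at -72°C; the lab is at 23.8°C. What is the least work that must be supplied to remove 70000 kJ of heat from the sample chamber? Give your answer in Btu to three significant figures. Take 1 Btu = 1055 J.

31600 Btu

In absolute terms T_C = 201.15 K and T_H = 296.95 K, so ΔT = 95.80 K.
The reversible limit is COP_R = T_C/ΔT = 2.100, so W_min = Q_C/COP = Q_C·ΔT/T_C.
W_min = 70000 × 95.80/201.15 = 33340 kJ = 31600 Btu.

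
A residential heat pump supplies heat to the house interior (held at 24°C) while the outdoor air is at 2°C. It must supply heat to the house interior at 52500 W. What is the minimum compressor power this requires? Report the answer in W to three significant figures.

3890 W

In absolute terms T_C = 275.15 K and T_H = 297.15 K, so ΔT = 22.00 K.
COP_Carnot = T_H/ΔT = 297.15/22.00 = 13.51.
Ẇ_min = Q̇/COP_Carnot = 52500/13.51 = 3887 W.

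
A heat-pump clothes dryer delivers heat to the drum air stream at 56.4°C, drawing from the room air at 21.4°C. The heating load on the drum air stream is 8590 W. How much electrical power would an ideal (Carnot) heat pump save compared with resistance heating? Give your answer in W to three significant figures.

In absolute terms T_C = 294.55 K and T_H = 329.55 K, so ΔT = 35.00 K.
COP_Carnot = T_H/ΔT = 329.55/35.00 = 9.416.
Resistance heating needs Ẇ_res = Q̇_H = 8590 W; the reversible heat pump needs only Ẇ_hp = Q̇_H/COP = 912.3 W.
Saving = 8590 − 912.3 = 7678 W.

7680 W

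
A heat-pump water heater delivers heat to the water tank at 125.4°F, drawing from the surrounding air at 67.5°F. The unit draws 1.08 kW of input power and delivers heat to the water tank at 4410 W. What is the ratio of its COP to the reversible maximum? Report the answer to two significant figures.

Converting, Q̇_H = 4410 W = 4.410 kW, so COP_actual = Q̇_H/Ẇ = 4.410/1.080 = 4.083.
In absolute terms T_C = 292.87 K and T_H = 325.04 K, so ΔT = 32.17 K.
COP_Carnot = T_H/ΔT = 325.04/32.17 = 10.10.
η_II = COP_actual/COP_Carnot = 4.083/10.10 = 0.4041.

0.40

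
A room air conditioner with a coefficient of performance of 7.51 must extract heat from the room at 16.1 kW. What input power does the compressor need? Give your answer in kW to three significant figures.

2.14 kW

Ẇ = Q̇_C/COP = 16.10/7.51 = 2.144 kW.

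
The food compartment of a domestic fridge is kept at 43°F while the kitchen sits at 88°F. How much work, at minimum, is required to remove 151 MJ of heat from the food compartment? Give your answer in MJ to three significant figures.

13.5 MJ

In absolute terms T_C = 279.26 K and T_H = 304.26 K, so ΔT = 25.00 K.
The reversible limit is COP_R = T_C/ΔT = 11.17, so W_min = Q_C/COP = Q_C·ΔT/T_C.
W_min = 151.0 × 25.00/279.26 = 13.52 MJ.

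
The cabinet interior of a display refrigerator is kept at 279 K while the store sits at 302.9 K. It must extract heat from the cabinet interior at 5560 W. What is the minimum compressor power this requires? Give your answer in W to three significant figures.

476 W

The reservoir spacing is ΔT = 302.9 − 279 = 23.90 K.
COP_Carnot = T_C/ΔT = 279.00/23.90 = 11.67.
Ẇ_min = Q̇/COP_Carnot = 5560/11.67 = 476.3 W.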